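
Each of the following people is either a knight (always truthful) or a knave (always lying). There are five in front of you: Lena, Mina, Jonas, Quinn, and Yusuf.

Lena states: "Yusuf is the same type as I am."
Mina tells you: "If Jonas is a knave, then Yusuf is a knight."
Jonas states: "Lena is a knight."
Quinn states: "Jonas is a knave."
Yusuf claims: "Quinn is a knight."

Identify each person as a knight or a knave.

Lena: knave, Mina: knight, Jonas: knave, Quinn: knight, Yusuf: knight

Consider Lena. Suppose Lena is a knight.
Then no assignment of the remaining roles makes every statement match its speaker's type — contradiction.
So Lena is a knave.
With that fixed, Jonas's statement is false, so Jonas is a knave.
With that fixed, Quinn's statement is true, so Quinn is a knight.
With that fixed, Yusuf's statement is true, so Yusuf is a knight.
With that fixed, Mina's statement is true, so Mina is a knight.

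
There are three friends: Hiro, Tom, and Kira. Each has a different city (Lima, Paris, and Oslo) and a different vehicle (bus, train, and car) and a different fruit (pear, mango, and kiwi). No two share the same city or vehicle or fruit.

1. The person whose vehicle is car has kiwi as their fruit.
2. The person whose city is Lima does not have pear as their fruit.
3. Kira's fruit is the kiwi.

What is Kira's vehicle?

car

With clues 1–3, bus and train are impossible for Kira's vehicle.
That leaves car.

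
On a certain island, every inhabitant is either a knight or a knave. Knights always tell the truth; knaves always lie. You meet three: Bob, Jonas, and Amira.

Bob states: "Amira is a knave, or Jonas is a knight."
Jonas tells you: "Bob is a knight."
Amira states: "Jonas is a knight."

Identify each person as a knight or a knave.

Consider Bob. Suppose Bob is a knave.
Then no assignment of the remaining roles makes every statement match its speaker's type — contradiction.
So Bob is a knight.
With that fixed, Jonas's statement is true, so Jonas is a knight.
With that fixed, Amira's statement is true, so Amira is a knight.

Bob: knight, Jonas: knight, Amira: knight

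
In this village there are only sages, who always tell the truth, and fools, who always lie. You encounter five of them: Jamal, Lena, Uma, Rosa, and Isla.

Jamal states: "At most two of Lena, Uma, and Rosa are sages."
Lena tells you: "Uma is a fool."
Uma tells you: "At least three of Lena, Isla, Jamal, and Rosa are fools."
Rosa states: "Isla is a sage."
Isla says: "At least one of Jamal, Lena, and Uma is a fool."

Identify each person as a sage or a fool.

Consider Jamal. Suppose Jamal is a fool.
Then no assignment of the remaining roles makes every statement match its speaker's type — contradiction.
So Jamal is a sage.
Consider Lena. Suppose Lena is a fool.
Then no assignment of the remaining roles makes every statement match its speaker's type — contradiction.
So Lena is a sage.
With that fixed, Uma's statement is false, so Uma is a fool.
With that fixed, Isla's statement is true, so Isla is a sage.
With that fixed, Rosa's statement is true, so Rosa is a sage.

Jamal: sage, Lena: sage, Uma: fool, Rosa: sage, Isla: sage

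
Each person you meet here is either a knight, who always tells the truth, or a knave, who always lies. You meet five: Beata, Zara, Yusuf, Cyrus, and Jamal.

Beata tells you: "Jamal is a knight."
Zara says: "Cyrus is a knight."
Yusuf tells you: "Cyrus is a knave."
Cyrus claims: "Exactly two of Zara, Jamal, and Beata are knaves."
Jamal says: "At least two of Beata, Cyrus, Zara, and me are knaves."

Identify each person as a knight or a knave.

Consider Beata. Suppose Beata is a knave.
Then no assignment of the remaining roles makes every statement match its speaker's type — contradiction.
So Beata is a knight.
Consider Zara. Suppose Zara is a knight.
Then no assignment of the remaining roles makes every statement match its speaker's type — contradiction.
So Zara is a knave.
Consider Yusuf. Suppose Yusuf is a knave.
Then no assignment of the remaining roles makes every statement match its speaker's type — contradiction.
So Yusuf is a knight.
Consider Cyrus. Suppose Cyrus is a knight.
Then Zara's statement comes out true, contradicting Zara being a knave.
So Cyrus is a knave.
With that fixed, Jamal's statement is true, so Jamal is a knight.

Beata: knight, Zara: knave, Yusuf: knight, Cyrus: knave, Jamal: knight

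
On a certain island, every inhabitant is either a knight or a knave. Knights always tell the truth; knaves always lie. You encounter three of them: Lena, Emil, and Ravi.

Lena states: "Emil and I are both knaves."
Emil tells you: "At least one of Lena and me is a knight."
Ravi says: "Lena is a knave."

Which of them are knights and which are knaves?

Lena: knave, Emil: knight, Ravi: knight

Consider Lena. Suppose Lena is a knight.
Then Lena's own statement would have to be true, but it can't be — contradiction.
So Lena is a knave.
With that fixed, Ravi's statement is true, so Ravi is a knight.
Consider Emil. Suppose Emil is a knave.
Then Lena's statement comes out true, contradicting Lena being a knave.
So Emil is a knight.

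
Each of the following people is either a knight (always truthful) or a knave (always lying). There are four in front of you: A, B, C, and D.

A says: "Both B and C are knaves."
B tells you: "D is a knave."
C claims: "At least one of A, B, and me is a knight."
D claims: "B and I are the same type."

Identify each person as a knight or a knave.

A: knave, B: knight, C: knight, D: knave

Consider A. Suppose A is a knight.
Then no assignment of the remaining roles makes every statement match its speaker's type — contradiction.
So A is a knave.
Consider B. Suppose B is a knave.
Then whichever role D has, D's statement has the wrong truth value — contradiction.
So B is a knight.
With that fixed, C's statement is true, so C is a knight.
Consider D. Suppose D is a knight.
Then B's statement comes out false, contradicting B being a knight.
So D is a knave.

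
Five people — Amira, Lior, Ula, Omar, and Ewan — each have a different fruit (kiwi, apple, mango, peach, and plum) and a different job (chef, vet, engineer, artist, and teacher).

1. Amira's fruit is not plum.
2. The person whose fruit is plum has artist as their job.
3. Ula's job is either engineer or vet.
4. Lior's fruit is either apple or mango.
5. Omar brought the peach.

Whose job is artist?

With clues 1–2, Amira is impossible for the one with job artist.
With clues 1–3, Ula is impossible for the one with job artist.
With clues 1–4, Lior is impossible for the one with job artist.
With clues 1–5, Omar is impossible for the one with job artist.
That leaves Ewan.

Ewan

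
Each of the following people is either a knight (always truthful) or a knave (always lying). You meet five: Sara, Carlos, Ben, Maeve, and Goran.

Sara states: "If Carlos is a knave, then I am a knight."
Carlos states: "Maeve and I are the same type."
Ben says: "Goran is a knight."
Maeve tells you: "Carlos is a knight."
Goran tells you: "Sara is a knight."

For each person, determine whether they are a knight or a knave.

Sara: knight, Carlos: knight, Ben: knight, Maeve: knight, Goran: knight

Consider Sara. Suppose Sara is a knave.
Then no assignment of the remaining roles makes every statement match its speaker's type — contradiction.
So Sara is a knight.
With that fixed, Goran's statement is true, so Goran is a knight.
With that fixed, Ben's statement is true, so Ben is a knight.
Consider Carlos. Suppose Carlos is a knave.
Then no assignment of the remaining roles makes every statement match its speaker's type — contradiction.
So Carlos is a knight.
With that fixed, Maeve's statement is true, so Maeve is a knight.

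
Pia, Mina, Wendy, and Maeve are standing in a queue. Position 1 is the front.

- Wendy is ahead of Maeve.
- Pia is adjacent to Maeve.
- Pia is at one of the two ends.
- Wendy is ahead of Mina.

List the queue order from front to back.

From clue 1: Wendy is in {1,2,3}.
From clues 1–2: Wendy is in {1,2}.
From clues 1–3: Maeve → position 3, Pia → position 4.
From clues 1–4: Wendy → position 1, Mina → position 2.

Wendy, Mina, Maeve, Pia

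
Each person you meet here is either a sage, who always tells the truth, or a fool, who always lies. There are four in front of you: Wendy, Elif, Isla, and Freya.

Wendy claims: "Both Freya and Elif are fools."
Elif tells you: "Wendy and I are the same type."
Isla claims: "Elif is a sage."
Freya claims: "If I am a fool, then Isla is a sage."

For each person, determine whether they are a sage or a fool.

Wendy: sage, Elif: fool, Isla: fool, Freya: fool

Consider Wendy. Suppose Wendy is a fool.
Then whichever role Elif has, Elif's statement has the wrong truth value — contradiction.
So Wendy is a sage.
Consider Elif. Suppose Elif is a sage.
Then Wendy's statement comes out false, contradicting Wendy being a sage.
So Elif is a fool.
With that fixed, Isla's statement is false, so Isla is a fool.
Consider Freya. Suppose Freya is a sage.
Then Wendy's statement comes out false, contradicting Wendy being a sage.
So Freya is a fool.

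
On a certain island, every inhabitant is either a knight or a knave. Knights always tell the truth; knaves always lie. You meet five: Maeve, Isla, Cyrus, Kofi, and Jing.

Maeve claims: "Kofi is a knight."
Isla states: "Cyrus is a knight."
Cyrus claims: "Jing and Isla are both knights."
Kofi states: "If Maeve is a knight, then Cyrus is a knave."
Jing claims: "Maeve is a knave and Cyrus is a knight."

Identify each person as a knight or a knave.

Maeve: knight, Isla: knave, Cyrus: knave, Kofi: knight, Jing: knave

Consider Maeve. Suppose Maeve is a knave.
Then no assignment of the remaining roles makes every statement match its speaker's type — contradiction.
So Maeve is a knight.
With that fixed, Jing's statement is false, so Jing is a knave.
With that fixed, Cyrus's statement is false, so Cyrus is a knave.
With that fixed, Kofi's statement is true, so Kofi is a knight.
With that fixed, Isla's statement is false, so Isla is a knave.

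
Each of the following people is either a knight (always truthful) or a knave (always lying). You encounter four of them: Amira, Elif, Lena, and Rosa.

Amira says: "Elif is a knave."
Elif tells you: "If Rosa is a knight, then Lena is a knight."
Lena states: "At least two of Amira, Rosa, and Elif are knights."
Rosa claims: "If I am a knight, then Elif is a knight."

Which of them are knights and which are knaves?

Consider Amira. Suppose Amira is a knight.
Then no assignment of the remaining roles makes every statement match its speaker's type — contradiction.
So Amira is a knave.
Consider Elif. Suppose Elif is a knave.
Then Amira's statement comes out true, contradicting Amira being a knave.
So Elif is a knight.
With that fixed, Rosa's statement is true, so Rosa is a knight.
With that fixed, Lena's statement is true, so Lena is a knight.

Amira: knave, Elif: knight, Lena: knight, Rosa: knight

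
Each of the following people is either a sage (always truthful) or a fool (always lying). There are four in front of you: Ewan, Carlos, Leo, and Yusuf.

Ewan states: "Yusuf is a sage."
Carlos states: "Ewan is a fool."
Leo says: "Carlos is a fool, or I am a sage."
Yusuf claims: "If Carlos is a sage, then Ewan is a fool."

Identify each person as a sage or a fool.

Consider Ewan. Suppose Ewan is a fool.
Then no assignment of the remaining roles makes every statement match its speaker's type — contradiction.
So Ewan is a sage.
With that fixed, Carlos's statement is false, so Carlos is a fool.
With that fixed, Leo's statement is true, so Leo is a sage.
With that fixed, Yusuf's statement is true, so Yusuf is a sage.

Ewan: sage, Carlos: fool, Leo: sage, Yusuf: sage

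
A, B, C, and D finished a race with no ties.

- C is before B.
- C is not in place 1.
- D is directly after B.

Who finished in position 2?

With clues 1–2, B is ruled out for place 2.
With clues 1–3, A and D are ruled out for place 2.
So place 2 is C.

C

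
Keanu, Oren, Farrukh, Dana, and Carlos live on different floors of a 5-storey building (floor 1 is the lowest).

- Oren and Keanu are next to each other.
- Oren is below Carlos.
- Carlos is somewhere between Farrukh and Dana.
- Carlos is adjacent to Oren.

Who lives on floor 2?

Keanu

With clues 1–2, Carlos is ruled out for floor 2.
With clues 1–3, Dana and Farrukh are ruled out for floor 2.
With clues 1–4, Oren is ruled out for floor 2.
So floor 2 is Keanu.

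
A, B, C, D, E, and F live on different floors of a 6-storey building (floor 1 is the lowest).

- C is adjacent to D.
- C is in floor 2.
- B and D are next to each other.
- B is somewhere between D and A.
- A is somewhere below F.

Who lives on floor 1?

E

With clues 1–2, C is ruled out for floor 1.
With clues 1–3, B and D are ruled out for floor 1.
With clues 1–4, A is ruled out for floor 1.
With clues 1–5, F is ruled out for floor 1.
So floor 1 is E.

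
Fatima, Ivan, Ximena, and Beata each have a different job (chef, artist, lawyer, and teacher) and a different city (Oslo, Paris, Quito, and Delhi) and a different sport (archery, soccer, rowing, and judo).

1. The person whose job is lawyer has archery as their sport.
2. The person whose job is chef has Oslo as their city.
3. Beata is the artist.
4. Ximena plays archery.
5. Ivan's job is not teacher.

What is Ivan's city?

With clues 1–5, Delhi, Paris, and Quito are impossible for Ivan's city.
That leaves Oslo.

Oslo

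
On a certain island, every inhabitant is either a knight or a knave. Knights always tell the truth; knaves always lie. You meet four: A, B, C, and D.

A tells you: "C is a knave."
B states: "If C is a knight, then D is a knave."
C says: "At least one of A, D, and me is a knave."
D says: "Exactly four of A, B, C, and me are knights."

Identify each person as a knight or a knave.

Consider A. Suppose A is a knight.
Then no assignment of the remaining roles makes every statement match its speaker's type — contradiction.
So A is a knave.
With that fixed, C's statement is true, so C is a knight.
With that fixed, D's statement is false, so D is a knave.
With that fixed, B's statement is true, so B is a knight.

A: knave, B: knight, C: knight, D: knave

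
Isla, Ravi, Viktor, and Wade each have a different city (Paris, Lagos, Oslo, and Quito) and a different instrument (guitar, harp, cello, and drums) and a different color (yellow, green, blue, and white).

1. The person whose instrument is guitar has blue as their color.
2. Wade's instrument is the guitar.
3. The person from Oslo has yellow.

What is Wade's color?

With clues 1–2, green, white, and yellow are impossible for Wade's color.
That leaves blue.

blue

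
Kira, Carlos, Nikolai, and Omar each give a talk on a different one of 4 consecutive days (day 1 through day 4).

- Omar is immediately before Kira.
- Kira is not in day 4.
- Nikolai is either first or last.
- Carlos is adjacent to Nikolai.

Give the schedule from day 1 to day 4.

From clue 1: Kira is in {2,3,4}.
From clues 1–2: Kira is in {2,3}.
From clues 1–4: Omar → day 1, Kira → day 2, Carlos → day 3, Nikolai → day 4.

Omar, Kira, Carlos, Nikolai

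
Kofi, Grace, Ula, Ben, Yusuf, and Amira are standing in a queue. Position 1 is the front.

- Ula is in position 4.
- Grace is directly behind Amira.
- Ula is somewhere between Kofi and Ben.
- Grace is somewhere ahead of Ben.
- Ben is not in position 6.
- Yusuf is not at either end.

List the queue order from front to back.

Amira, Grace, Ben, Ula, Yusuf, Kofi

From clue 1: Ula → position 4.
From clues 1–2: Grace is in {2,3,6}.
From clues 1–3: Grace is in {2,3}.
From clues 1–6: Amira → position 1, Grace → position 2, Ben → position 3, Yusuf → position 5, Kofi → position 6.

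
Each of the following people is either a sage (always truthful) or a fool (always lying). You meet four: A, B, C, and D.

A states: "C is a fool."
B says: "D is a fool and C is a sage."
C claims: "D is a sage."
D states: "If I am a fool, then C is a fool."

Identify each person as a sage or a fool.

Consider A. Suppose A is a sage.
Then no assignment of the remaining roles makes every statement match its speaker's type — contradiction.
So A is a fool.
Consider B. Suppose B is a sage.
Then no assignment of the remaining roles makes every statement match its speaker's type — contradiction.
So B is a fool.
Consider C. Suppose C is a fool.
Then A's statement comes out true, contradicting A being a fool.
So C is a sage.
Consider D. Suppose D is a fool.
Then B's statement comes out true, contradicting B being a fool.
So D is a sage.

A: fool, B: fool, C: sage, D: sage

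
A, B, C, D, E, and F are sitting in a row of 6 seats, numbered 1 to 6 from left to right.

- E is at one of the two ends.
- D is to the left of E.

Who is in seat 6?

E

With clues 1–2, A, B, C, D, and F are ruled out for seat 6.
So seat 6 is E.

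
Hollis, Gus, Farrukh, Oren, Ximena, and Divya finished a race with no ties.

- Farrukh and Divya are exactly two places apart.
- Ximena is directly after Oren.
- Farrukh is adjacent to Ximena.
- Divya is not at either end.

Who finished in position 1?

Oren

With clues 1–2, Ximena is ruled out for place 1.
With clues 1–3, Divya and Farrukh are ruled out for place 1.
With clues 1–4, Gus and Hollis are ruled out for place 1.
So place 1 is Oren.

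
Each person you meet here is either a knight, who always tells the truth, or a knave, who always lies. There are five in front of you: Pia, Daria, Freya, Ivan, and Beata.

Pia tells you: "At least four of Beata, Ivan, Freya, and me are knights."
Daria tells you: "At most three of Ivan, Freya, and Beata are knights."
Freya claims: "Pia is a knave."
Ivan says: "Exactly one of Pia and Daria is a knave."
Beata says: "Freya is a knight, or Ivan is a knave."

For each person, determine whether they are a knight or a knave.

Pia: knave, Daria: knight, Freya: knight, Ivan: knight, Beata: knight

Regardless of anyone's role, Daria's statement is true, so Daria is a knight.
Consider Pia. Suppose Pia is a knight.
Then no assignment of the remaining roles makes every statement match its speaker's type — contradiction.
So Pia is a knave.
With that fixed, Freya's statement is true, so Freya is a knight.
With that fixed, Ivan's statement is true, so Ivan is a knight.
With that fixed, Beata's statement is true, so Beata is a knight.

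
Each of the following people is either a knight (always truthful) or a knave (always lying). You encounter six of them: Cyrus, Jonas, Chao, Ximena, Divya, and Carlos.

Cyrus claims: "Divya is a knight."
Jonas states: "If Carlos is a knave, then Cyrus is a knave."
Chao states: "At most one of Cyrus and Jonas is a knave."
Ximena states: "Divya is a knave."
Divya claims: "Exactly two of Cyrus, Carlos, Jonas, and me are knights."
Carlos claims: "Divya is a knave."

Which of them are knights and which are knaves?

Consider Cyrus. Suppose Cyrus is a knave.
Then no assignment of the remaining roles makes every statement match its speaker's type — contradiction.
So Cyrus is a knight.
With that fixed, Chao's statement is true, so Chao is a knight.
Consider Jonas. Suppose Jonas is a knight.
Then no assignment of the remaining roles makes every statement match its speaker's type — contradiction.
So Jonas is a knave.
Consider Ximena. Suppose Ximena is a knight.
Then no assignment of the remaining roles makes every statement match its speaker's type — contradiction.
So Ximena is a knave.
Consider Divya. Suppose Divya is a knave.
Then Cyrus's statement comes out false, contradicting Cyrus being a knight.
So Divya is a knight.
With that fixed, Carlos's statement is false, so Carlos is a knave.

Cyrus: knight, Jonas: knave, Chao: knight, Ximena: knave, Divya: knight, Carlos: knave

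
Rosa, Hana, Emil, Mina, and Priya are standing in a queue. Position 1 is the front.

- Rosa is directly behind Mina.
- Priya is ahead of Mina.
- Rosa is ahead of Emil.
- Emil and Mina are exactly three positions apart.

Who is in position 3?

With clues 1–3, Emil, Hana, and Priya are ruled out for position 3.
With clues 1–4, Mina is ruled out for position 3.
So position 3 is Rosa.

Rosa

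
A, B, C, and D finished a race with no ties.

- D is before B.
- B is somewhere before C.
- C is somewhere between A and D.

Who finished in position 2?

With clues 1–2, C is ruled out for place 2.
With clues 1–3, A and D are ruled out for place 2.
So place 2 is B.

B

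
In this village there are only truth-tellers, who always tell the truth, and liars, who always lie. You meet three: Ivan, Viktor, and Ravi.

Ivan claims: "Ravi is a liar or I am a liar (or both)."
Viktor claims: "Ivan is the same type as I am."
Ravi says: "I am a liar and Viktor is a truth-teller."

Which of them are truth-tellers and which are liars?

Ivan: truth-teller, Viktor: liar, Ravi: liar

Consider Ivan. Suppose Ivan is a liar.
Then Ivan's own statement would have to be false, but it can't be — contradiction.
So Ivan is a truth-teller.
Consider Viktor. Suppose Viktor is a truth-teller.
Then whichever role Ravi has, Ravi's statement has the wrong truth value — contradiction.
So Viktor is a liar.
With that fixed, Ravi's statement is false, so Ravi is a liar.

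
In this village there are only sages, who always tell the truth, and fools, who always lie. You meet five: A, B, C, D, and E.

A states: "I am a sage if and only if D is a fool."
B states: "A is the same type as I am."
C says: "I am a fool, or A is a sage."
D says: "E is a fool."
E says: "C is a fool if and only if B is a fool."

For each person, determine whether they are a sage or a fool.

A: sage, B: sage, C: sage, D: fool, E: sage

Consider A. Suppose A is a fool.
Then whichever role B has, B's statement has the wrong truth value — contradiction.
So A is a sage.
With that fixed, C's statement is true, so C is a sage.
Consider B. Suppose B is a fool.
Then no assignment of the remaining roles makes every statement match its speaker's type — contradiction.
So B is a sage.
With that fixed, E's statement is true, so E is a sage.
With that fixed, D's statement is false, so D is a fool.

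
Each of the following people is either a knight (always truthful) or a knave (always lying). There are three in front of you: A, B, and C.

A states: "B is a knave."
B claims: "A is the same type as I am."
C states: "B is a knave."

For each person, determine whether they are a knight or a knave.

Consider A. Suppose A is a knave.
Then whichever role B has, B's statement has the wrong truth value — contradiction.
So A is a knight.
Consider B. Suppose B is a knight.
Then A's statement comes out false, contradicting A being a knight.
So B is a knave.
With that fixed, C's statement is true, so C is a knight.

A: knight, B: knave, C: knight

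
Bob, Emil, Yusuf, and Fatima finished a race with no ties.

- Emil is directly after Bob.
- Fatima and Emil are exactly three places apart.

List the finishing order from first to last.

Fatima, Yusuf, Bob, Emil

From clue 1: Bob is in {1,2,3}.
From clues 1–2: Fatima → place 1, Yusuf → place 2, Bob → place 3, Emil → place 4.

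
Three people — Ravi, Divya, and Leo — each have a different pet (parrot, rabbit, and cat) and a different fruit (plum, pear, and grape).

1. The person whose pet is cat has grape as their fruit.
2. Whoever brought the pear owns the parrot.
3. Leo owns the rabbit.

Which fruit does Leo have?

plum

With clues 1–3, grape and pear are impossible for Leo's fruit.
That leaves plum.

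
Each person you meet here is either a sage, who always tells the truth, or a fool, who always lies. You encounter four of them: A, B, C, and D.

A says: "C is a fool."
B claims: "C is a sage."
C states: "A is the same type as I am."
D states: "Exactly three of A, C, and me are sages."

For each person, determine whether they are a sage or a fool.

A: sage, B: fool, C: fool, D: fool

Consider A. Suppose A is a fool.
Then whichever role C has, C's statement has the wrong truth value — contradiction.
So A is a sage.
Consider B. Suppose B is a sage.
Then no assignment of the remaining roles makes every statement match its speaker's type — contradiction.
So B is a fool.
Consider C. Suppose C is a sage.
Then A's statement comes out false, contradicting A being a sage.
So C is a fool.
With that fixed, D's statement is false, so D is a fool.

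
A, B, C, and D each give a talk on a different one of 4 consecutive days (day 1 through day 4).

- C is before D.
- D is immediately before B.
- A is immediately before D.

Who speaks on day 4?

With clue 1, C is ruled out for day 4.
With clues 1–2, D is ruled out for day 4.
With clues 1–3, A is ruled out for day 4.
So day 4 is B.

B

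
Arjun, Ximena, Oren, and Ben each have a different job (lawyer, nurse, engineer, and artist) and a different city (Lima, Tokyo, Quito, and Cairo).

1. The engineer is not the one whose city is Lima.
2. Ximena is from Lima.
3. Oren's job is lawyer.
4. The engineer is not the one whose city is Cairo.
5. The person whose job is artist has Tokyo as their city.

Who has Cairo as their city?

Oren

With clues 1–2, Ximena is impossible for the one with city Cairo.
With clues 1–5, Arjun and Ben are impossible for the one with city Cairo.
That leaves Oren.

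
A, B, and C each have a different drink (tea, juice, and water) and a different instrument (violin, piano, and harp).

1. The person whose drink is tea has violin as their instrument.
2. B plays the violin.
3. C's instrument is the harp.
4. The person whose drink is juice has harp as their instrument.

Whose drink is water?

With clues 1–2, B is impossible for the one with drink water.
With clues 1–4, C is impossible for the one with drink water.
That leaves A.

A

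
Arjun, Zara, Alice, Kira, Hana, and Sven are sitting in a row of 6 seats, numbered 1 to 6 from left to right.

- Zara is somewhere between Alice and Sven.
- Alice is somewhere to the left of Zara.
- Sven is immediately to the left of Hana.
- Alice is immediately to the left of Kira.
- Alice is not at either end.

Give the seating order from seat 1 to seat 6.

Arjun, Alice, Kira, Zara, Sven, Hana

From clue 1: Zara is in {2,3,4,5}.
From clues 1–3: Zara is in {2,3,4}.
From clues 1–4: Zara is in {3,4}.
From clues 1–5: Arjun → seat 1, Alice → seat 2, Kira → seat 3, Zara → seat 4, Sven → seat 5, Hana → seat 6.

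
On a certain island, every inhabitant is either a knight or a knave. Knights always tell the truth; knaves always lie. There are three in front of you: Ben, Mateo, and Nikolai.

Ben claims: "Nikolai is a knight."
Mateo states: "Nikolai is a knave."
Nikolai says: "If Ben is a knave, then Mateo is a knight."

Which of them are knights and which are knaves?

Ben: knight, Mateo: knave, Nikolai: knight

Consider Ben. Suppose Ben is a knave.
Then no assignment of the remaining roles makes every statement match its speaker's type — contradiction.
So Ben is a knight.
With that fixed, Nikolai's statement is true, so Nikolai is a knight.
With that fixed, Mateo's statement is false, so Mateo is a knave.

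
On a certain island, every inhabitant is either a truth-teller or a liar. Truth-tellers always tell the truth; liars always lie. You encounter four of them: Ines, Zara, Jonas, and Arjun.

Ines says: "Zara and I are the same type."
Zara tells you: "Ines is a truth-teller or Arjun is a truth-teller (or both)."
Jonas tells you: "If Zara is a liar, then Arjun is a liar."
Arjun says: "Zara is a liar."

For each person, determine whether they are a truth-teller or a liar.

Ines: truth-teller, Zara: truth-teller, Jonas: truth-teller, Arjun: liar

Consider Ines. Suppose Ines is a liar.
Then no assignment of the remaining roles makes every statement match its speaker's type — contradiction.
So Ines is a truth-teller.
With that fixed, Zara's statement is true, so Zara is a truth-teller.
With that fixed, Jonas's statement is true, so Jonas is a truth-teller.
With that fixed, Arjun's statement is false, so Arjun is a liar.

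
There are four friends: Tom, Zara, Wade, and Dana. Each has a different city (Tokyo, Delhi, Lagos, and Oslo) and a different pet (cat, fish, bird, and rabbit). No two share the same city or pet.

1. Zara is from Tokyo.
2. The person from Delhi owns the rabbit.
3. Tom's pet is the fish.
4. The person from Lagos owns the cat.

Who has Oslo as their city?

Clue 1 rules out Zara for the one with city Oslo.
With clues 1–4, Dana and Wade are impossible for the one with city Oslo.
That leaves Tom.

Tom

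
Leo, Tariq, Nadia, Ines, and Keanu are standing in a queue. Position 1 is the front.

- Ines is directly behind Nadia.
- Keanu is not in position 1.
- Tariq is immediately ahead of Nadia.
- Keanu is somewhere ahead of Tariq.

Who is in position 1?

Leo

With clue 1, Ines is ruled out for position 1.
With clues 1–2, Keanu is ruled out for position 1.
With clues 1–3, Nadia is ruled out for position 1.
With clues 1–4, Tariq is ruled out for position 1.
So position 1 is Leo.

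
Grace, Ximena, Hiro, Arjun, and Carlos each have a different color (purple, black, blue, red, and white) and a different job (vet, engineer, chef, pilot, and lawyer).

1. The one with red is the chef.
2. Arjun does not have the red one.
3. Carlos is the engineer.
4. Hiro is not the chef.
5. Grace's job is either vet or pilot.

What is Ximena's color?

red

With clues 1–5, black, blue, purple, and white are impossible for Ximena's color.
That leaves red.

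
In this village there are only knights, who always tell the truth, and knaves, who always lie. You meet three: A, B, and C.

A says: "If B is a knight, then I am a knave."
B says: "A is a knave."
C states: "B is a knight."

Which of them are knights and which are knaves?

A: knight, B: knave, C: knave

Consider A. Suppose A is a knave.
Then A's own statement would have to be false, but it can't be — contradiction.
So A is a knight.
With that fixed, B's statement is false, so B is a knave.
With that fixed, C's statement is false, so C is a knave.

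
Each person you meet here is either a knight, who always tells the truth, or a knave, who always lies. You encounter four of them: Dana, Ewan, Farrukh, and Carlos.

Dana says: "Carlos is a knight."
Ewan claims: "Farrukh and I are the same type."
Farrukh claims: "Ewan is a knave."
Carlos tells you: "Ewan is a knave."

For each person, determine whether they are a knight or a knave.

Consider Dana. Suppose Dana is a knave.
Then no assignment of the remaining roles makes every statement match its speaker's type — contradiction.
So Dana is a knight.
Consider Ewan. Suppose Ewan is a knight.
Then no assignment of the remaining roles makes every statement match its speaker's type — contradiction.
So Ewan is a knave.
With that fixed, Farrukh's statement is true, so Farrukh is a knight.
With that fixed, Carlos's statement is true, so Carlos is a knight.

Dana: knight, Ewan: knave, Farrukh: knight, Carlos: knight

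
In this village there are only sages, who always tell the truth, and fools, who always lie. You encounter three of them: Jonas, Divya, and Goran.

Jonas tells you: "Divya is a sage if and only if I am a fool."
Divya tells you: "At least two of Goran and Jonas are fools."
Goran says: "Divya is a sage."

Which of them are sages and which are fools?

Jonas: sage, Divya: fool, Goran: fool

Consider Jonas. Suppose Jonas is a fool.
Then no assignment of the remaining roles makes every statement match its speaker's type — contradiction.
So Jonas is a sage.
With that fixed, Divya's statement is false, so Divya is a fool.
With that fixed, Goran's statement is false, so Goran is a fool.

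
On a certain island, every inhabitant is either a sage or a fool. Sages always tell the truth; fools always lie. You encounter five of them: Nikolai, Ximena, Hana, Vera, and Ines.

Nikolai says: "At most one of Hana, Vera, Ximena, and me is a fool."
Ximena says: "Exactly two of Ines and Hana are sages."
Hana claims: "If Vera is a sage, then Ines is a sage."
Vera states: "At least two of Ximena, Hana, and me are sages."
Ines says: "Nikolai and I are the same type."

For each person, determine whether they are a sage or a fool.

Consider Nikolai. Suppose Nikolai is a fool.
Then whichever role Ines has, Ines's statement has the wrong truth value — contradiction.
So Nikolai is a sage.
Consider Ximena. Suppose Ximena is a fool.
Then no assignment of the remaining roles makes every statement match its speaker's type — contradiction.
So Ximena is a sage.
Consider Hana. Suppose Hana is a fool.
Then Ximena's statement comes out false, contradicting Ximena being a sage.
So Hana is a sage.
With that fixed, Vera's statement is true, so Vera is a sage.
Consider Ines. Suppose Ines is a fool.
Then Ximena's statement comes out false, contradicting Ximena being a sage.
So Ines is a sage.

Nikolai: sage, Ximena: sage, Hana: sage, Vera: sage, Ines: sage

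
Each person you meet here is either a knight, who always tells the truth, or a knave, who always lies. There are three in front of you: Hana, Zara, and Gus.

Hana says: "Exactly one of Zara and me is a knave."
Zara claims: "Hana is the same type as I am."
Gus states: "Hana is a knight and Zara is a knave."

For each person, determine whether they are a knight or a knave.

Consider Hana. Suppose Hana is a knave.
Then whichever role Zara has, Zara's statement has the wrong truth value — contradiction.
So Hana is a knight.
Consider Zara. Suppose Zara is a knight.
Then Hana's statement comes out false, contradicting Hana being a knight.
So Zara is a knave.
With that fixed, Gus's statement is true, so Gus is a knight.

Hana: knight, Zara: knave, Gus: knight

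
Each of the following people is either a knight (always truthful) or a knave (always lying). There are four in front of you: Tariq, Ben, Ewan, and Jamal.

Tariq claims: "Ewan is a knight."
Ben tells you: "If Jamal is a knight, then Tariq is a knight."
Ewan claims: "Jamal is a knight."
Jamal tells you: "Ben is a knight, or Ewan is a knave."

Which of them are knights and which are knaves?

Tariq: knight, Ben: knight, Ewan: knight, Jamal: knight

Consider Tariq. Suppose Tariq is a knave.
Then no assignment of the remaining roles makes every statement match its speaker's type — contradiction.
So Tariq is a knight.
With that fixed, Ben's statement is true, so Ben is a knight.
With that fixed, Jamal's statement is true, so Jamal is a knight.
With that fixed, Ewan's statement is true, so Ewan is a knight.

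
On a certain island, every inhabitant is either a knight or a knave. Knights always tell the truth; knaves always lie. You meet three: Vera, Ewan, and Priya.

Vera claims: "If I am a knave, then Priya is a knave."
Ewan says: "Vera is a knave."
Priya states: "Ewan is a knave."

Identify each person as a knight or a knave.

Vera: knight, Ewan: knave, Priya: knight

Consider Vera. Suppose Vera is a knave.
Then no assignment of the remaining roles makes every statement match its speaker's type — contradiction.
So Vera is a knight.
With that fixed, Ewan's statement is false, so Ewan is a knave.
With that fixed, Priya's statement is true, so Priya is a knight.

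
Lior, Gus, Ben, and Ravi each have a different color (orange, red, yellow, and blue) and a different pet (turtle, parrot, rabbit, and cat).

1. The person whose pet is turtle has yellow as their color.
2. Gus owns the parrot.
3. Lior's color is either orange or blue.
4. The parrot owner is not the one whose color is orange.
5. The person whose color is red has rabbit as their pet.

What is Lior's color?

With clues 1–3, red and yellow are impossible for Lior's color.
With clues 1–5, blue is impossible for Lior's color.
That leaves orange.

orange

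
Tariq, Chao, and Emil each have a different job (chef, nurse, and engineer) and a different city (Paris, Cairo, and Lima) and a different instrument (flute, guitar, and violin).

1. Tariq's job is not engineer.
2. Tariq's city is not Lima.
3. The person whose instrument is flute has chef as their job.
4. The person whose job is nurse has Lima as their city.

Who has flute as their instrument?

Tariq

With clues 1–4, Chao and Emil are impossible for the one with instrument flute.
That leaves Tariq.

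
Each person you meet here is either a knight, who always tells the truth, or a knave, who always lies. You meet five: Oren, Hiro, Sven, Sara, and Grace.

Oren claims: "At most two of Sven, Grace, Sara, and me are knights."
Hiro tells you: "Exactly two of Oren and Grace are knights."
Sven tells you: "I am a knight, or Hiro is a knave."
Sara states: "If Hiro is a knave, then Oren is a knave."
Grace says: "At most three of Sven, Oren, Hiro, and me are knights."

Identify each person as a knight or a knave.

Consider Oren. Suppose Oren is a knight.
Then no assignment of the remaining roles makes every statement match its speaker's type — contradiction.
So Oren is a knave.
With that fixed, Hiro's statement is false, so Hiro is a knave.
With that fixed, Sven's statement is true, so Sven is a knight.
With that fixed, Sara's statement is true, so Sara is a knight.
With that fixed, Grace's statement is true, so Grace is a knight.

Oren: knave, Hiro: knave, Sven: knight, Sara: knight, Grace: knight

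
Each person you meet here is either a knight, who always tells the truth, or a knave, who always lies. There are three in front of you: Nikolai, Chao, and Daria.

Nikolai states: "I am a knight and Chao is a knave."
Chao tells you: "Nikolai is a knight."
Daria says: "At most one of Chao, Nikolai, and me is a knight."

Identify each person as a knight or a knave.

Consider Nikolai. Suppose Nikolai is a knight.
Then no assignment of the remaining roles makes every statement match its speaker's type — contradiction.
So Nikolai is a knave.
With that fixed, Chao's statement is false, so Chao is a knave.
With that fixed, Daria's statement is true, so Daria is a knight.

Nikolai: knave, Chao: knave, Daria: knight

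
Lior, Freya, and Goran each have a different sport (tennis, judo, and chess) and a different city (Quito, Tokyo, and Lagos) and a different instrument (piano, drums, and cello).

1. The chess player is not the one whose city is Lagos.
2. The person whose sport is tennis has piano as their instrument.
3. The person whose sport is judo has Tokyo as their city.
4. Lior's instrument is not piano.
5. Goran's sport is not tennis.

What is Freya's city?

With clues 1–5, Quito and Tokyo are impossible for Freya's city.
That leaves Lagos.

Lagos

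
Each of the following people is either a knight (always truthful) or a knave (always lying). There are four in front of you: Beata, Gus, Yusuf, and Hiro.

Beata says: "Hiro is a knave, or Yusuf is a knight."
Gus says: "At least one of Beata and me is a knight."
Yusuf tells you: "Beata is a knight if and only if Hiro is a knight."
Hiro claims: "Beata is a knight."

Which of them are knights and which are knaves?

Consider Beata. Suppose Beata is a knave.
Then no assignment of the remaining roles makes every statement match its speaker's type — contradiction.
So Beata is a knight.
With that fixed, Gus's statement is true, so Gus is a knight.
With that fixed, Hiro's statement is true, so Hiro is a knight.
With that fixed, Yusuf's statement is true, so Yusuf is a knight.

Beata: knight, Gus: knight, Yusuf: knight, Hiro: knight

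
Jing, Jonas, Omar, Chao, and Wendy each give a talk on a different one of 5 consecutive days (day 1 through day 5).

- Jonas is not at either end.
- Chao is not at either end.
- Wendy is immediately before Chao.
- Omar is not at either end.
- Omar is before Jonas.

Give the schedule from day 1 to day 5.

Wendy, Chao, Omar, Jonas, Jing

From clue 1: Jonas is in {2,3,4}.
From clues 1–4: Wendy → day 1, Chao → day 2, Jing → day 5.
From clues 1–5: Omar → day 3, Jonas → day 4.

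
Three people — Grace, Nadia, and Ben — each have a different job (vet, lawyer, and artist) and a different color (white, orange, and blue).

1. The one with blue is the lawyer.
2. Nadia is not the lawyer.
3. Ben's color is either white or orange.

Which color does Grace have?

blue

With clues 1–3, orange and white are impossible for Grace's color.
That leaves blue.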